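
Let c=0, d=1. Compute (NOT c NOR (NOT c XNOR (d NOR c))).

Substituting: (NOT 0 NOR (NOT 0 XNOR (1 NOR 0)))
= 0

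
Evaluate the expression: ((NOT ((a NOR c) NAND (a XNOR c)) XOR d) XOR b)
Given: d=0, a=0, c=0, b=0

Substituting: ((NOT ((0 NOR 0) NAND (0 XNOR 0)) XOR 0) XOR 0)
= 1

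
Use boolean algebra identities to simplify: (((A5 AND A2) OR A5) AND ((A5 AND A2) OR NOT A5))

By distribution ((E OR v) AND (E OR NOT v) = E):
= (A5 AND A2)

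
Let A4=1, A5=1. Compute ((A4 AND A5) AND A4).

Substituting: ((1 AND 1) AND 1)
= 1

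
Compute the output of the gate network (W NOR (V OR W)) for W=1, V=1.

Substituting: (1 NOR (1 OR 1))
= 0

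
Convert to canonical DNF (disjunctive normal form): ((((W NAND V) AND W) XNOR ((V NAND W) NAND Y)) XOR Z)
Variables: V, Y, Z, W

(NOT V AND NOT Y AND NOT Z AND W) OR (NOT V AND NOT Y AND Z AND NOT W) OR (NOT V AND Y AND NOT Z AND NOT W) OR (NOT V AND Y AND Z AND W) OR (V AND NOT Y AND Z AND NOT W) OR (V AND NOT Y AND Z AND W) OR (V AND Y AND NOT Z AND NOT W) OR (V AND Y AND Z AND W)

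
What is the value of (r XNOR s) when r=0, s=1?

Substituting: (0 XNOR 1)
= 0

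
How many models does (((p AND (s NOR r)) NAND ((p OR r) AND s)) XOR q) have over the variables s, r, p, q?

Satisfying assignments: (0,0,0,0), (0,0,1,0), (0,1,0,0), (0,1,1,0), (1,0,0,0), (1,0,1,0), (1,1,0,0), (1,1,1,0)
Count: 8 out of 16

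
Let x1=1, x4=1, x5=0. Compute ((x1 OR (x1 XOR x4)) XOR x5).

Substituting: ((1 OR (1 XOR 1)) XOR 0)
= 1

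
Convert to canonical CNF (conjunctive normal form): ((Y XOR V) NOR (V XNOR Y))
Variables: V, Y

(V OR Y) AND (V OR NOT Y) AND (NOT V OR Y) AND (NOT V OR NOT Y)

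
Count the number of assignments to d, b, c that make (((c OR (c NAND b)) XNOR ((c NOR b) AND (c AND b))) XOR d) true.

Satisfying assignments: (1,0,0), (1,0,1), (1,1,0), (1,1,1)
Count: 4 out of 8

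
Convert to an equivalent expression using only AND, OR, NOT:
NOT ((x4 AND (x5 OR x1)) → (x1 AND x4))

(x4 AND (x5 OR x1)) AND NOT (x1 AND x4)
(Negated implication: NOT(A → B) = A AND NOT B)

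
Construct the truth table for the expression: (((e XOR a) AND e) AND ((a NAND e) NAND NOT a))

e | a | Output
--------------
0 | 0 | 0
0 | 1 | 0
1 | 0 | 0
1 | 1 | 0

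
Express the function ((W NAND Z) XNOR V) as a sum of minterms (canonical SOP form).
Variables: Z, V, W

Σm(2, 3, 5, 6) = (NOT Z AND V AND NOT W) OR (NOT Z AND V AND W) OR (Z AND NOT V AND W) OR (Z AND V AND NOT W)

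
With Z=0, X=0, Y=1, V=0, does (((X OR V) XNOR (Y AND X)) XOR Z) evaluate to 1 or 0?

Substituting: (((0 OR 0) XNOR (1 AND 0)) XOR 0)
= 1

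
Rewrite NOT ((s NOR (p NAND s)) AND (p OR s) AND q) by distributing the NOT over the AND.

NOT (s NOR (p NAND s)) OR NOT (p OR s) OR NOT q
De Morgan's: NOT(AND of terms) = OR of negations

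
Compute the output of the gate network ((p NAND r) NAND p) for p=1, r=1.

Substituting: ((1 NAND 1) NAND 1)
= 1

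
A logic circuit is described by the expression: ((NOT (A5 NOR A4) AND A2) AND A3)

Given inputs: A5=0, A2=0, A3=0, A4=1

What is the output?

Substituting: ((NOT (0 NOR 1) AND 0) AND 0)
= 0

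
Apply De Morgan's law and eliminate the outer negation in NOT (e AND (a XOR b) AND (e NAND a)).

NOT e OR NOT (a XOR b) OR NOT (e NAND a)
De Morgan's: NOT(AND of terms) = OR of negations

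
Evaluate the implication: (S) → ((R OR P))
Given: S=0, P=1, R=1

Antecedent (S) = 0; consequent ((R OR P)) = 1.
0 → 1 = 1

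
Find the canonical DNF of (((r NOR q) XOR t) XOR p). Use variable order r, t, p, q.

(NOT r AND NOT t AND NOT p AND NOT q) OR (NOT r AND NOT t AND p AND q) OR (NOT r AND t AND NOT p AND q) OR (NOT r AND t AND p AND NOT q) OR (r AND NOT t AND p AND NOT q) OR (r AND NOT t AND p AND q) OR (r AND t AND NOT p AND NOT q) OR (r AND t AND NOT p AND q)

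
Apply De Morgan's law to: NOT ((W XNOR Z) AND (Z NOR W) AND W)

NOT (W XNOR Z) OR NOT (Z NOR W) OR NOT W
De Morgan's: NOT(AND of terms) = OR of negations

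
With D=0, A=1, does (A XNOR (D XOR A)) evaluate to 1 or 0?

Substituting: (1 XNOR (0 XOR 1))
= 1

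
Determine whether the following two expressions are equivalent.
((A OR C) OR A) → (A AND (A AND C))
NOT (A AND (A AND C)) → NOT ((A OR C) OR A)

Yes, Contrapositive is always equivalent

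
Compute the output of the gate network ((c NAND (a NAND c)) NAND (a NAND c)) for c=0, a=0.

Substituting: ((0 NAND (0 NAND 0)) NAND (0 NAND 0))
= 0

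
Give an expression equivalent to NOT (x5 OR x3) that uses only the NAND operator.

(((x5 NAND x5) NAND (x3 NAND x3)) NAND ((x5 NAND x5) NAND (x3 NAND x3)))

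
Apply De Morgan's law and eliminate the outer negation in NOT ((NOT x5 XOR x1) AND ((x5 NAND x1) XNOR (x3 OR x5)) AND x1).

NOT (NOT x5 XOR x1) OR NOT ((x5 NAND x1) XNOR (x3 OR x5)) OR NOT x1
De Morgan's: NOT(AND of terms) = OR of negations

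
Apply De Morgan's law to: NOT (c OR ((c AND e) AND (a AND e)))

NOT c AND NOT ((c AND e) AND (a AND e))
De Morgan's: NOT(OR of terms) = AND of negations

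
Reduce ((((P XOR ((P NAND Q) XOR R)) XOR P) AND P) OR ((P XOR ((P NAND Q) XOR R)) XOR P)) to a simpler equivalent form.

By absorption (E OR (E AND v) = E) then XOR self-cancellation ((E XOR v) XOR v = E):
= ((P NAND Q) XOR R)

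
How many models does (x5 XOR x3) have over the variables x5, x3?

Satisfying assignments: (0,1), (1,0)
Count: 2 out of 4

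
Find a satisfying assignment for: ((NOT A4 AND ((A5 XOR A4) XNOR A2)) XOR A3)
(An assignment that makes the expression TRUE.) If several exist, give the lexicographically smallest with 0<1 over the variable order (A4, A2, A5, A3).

A4=0, A2=0, A5=0, A3=0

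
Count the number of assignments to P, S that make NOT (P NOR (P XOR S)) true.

Satisfying assignments: (0,1), (1,0), (1,1)
Count: 3 out of 4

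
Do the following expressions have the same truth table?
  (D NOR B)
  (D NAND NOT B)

No. Counterexample: with B=1, D=0, Expression 1 = 0 but Expression 2 = 1.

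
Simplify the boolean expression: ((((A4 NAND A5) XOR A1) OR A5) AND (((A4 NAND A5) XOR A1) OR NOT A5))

By distribution ((E OR v) AND (E OR NOT v) = E):
= ((A4 NAND A5) XOR A1)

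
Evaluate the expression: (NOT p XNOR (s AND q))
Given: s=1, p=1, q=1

Substituting: (NOT 1 XNOR (1 AND 1))
= 0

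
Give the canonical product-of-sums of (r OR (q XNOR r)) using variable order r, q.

ΠM(1) = (r OR NOT q)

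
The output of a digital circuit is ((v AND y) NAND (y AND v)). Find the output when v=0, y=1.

Substituting: ((0 AND 1) NAND (1 AND 0))
= 1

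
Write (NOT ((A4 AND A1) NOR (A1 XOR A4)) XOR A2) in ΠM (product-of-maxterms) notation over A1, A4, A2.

ΠM(0, 3, 5, 7) = (A1 OR A4 OR A2) AND (A1 OR NOT A4 OR NOT A2) AND (NOT A1 OR A4 OR NOT A2) AND (NOT A1 OR NOT A4 OR NOT A2)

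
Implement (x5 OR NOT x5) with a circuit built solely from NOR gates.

((x5 NOR (x5 NOR x5)) NOR (x5 NOR (x5 NOR x5)))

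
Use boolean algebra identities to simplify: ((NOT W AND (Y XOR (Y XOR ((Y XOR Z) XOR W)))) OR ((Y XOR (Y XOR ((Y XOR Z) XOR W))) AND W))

By distribution ((E AND v) OR (E AND NOT v) = E) then XOR self-cancellation ((E XOR v) XOR v = E):
= ((Y XOR Z) XOR W)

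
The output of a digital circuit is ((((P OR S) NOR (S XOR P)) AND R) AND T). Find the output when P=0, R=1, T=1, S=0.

Substituting: ((((0 OR 0) NOR (0 XOR 0)) AND 1) AND 1)
= 1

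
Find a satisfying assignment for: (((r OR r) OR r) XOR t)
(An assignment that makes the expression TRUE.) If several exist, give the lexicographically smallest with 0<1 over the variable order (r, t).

r=0, t=1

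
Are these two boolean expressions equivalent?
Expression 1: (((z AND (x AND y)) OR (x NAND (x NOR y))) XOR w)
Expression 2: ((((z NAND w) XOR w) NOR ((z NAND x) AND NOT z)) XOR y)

No. Counterexample: with x=0, y=0, w=0, z=0, Expression 1 = 1 but Expression 2 = 0.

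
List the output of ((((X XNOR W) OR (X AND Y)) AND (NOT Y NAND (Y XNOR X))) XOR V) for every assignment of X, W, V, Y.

X | W | V | Y | Output
----------------------
0 | 0 | 0 | 0 | 0
0 | 0 | 0 | 1 | 1
0 | 0 | 1 | 0 | 1
0 | 0 | 1 | 1 | 0
0 | 1 | 0 | 0 | 0
0 | 1 | 0 | 1 | 0
0 | 1 | 1 | 0 | 1
0 | 1 | 1 | 1 | 1
1 | 0 | 0 | 0 | 0
1 | 0 | 0 | 1 | 1
1 | 0 | 1 | 0 | 1
1 | 0 | 1 | 1 | 0
1 | 1 | 0 | 0 | 1
1 | 1 | 0 | 1 | 1
1 | 1 | 1 | 0 | 0
1 | 1 | 1 | 1 | 0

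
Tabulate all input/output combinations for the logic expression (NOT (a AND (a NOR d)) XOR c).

a | d | c | Output
------------------
0 | 0 | 0 | 1
0 | 0 | 1 | 0
0 | 1 | 0 | 1
0 | 1 | 1 | 0
1 | 0 | 0 | 1
1 | 0 | 1 | 0
1 | 1 | 0 | 1
1 | 1 | 1 | 0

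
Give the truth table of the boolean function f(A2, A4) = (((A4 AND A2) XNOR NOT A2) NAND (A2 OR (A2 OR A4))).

A2 | A4 | Output
----------------
0 | 0 | 1
0 | 1 | 1
1 | 0 | 0
1 | 1 | 1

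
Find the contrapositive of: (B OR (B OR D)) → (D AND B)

Contrapositive: NOT (D AND B) → NOT (B OR (B OR D))
Note: A statement and its contrapositive are logically equivalent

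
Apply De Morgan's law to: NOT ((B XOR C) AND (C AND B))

NOT (B XOR C) OR NOT (C AND B)
De Morgan's: NOT(AND of terms) = OR of negations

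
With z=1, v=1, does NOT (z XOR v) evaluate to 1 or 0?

Substituting: NOT (1 XOR 1)
= 1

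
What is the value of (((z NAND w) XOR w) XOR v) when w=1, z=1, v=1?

Substituting: (((1 NAND 1) XOR 1) XOR 1)
= 0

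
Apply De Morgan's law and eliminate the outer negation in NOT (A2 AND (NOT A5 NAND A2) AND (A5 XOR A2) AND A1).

NOT A2 OR NOT (NOT A5 NAND A2) OR NOT (A5 XOR A2) OR NOT A1
De Morgan's: NOT(AND of terms) = OR of negations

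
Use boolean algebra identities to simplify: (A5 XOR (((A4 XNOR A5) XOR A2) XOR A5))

By XOR self-cancellation ((E XOR v) XOR v = E):
= ((A4 XNOR A5) XOR A2)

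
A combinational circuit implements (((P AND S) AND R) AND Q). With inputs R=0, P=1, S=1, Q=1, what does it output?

Substituting: (((1 AND 1) AND 0) AND 1)
= 0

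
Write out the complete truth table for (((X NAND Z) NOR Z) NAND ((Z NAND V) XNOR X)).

X | V | Z | Output
------------------
0 | 0 | 0 | 1
0 | 0 | 1 | 1
0 | 1 | 0 | 1
0 | 1 | 1 | 1
1 | 0 | 0 | 1
1 | 0 | 1 | 1
1 | 1 | 0 | 1
1 | 1 | 1 | 1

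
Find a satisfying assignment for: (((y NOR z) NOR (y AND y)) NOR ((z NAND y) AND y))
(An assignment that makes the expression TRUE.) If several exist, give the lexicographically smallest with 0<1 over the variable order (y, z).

y=0, z=0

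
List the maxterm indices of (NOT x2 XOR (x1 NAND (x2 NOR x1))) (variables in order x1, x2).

ΠM(0, 2) = (x1 OR x2) AND (NOT x1 OR x2)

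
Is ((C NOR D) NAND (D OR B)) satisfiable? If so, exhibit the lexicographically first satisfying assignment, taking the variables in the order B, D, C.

B=0, D=0, C=0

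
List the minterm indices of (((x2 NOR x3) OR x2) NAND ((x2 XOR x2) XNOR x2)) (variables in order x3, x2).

Σm(1, 2, 3) = (NOT x3 AND x2) OR (x3 AND NOT x2) OR (x3 AND x2)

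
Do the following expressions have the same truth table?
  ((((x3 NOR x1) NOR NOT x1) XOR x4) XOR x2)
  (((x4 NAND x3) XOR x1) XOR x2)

No. Counterexample: with x3=0, x1=0, x4=0, x2=0, Expression 1 = 0 but Expression 2 = 1.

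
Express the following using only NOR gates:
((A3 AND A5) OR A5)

((((A3 NOR A3) NOR (A5 NOR A5)) NOR A5) NOR (((A3 NOR A3) NOR (A5 NOR A5)) NOR A5))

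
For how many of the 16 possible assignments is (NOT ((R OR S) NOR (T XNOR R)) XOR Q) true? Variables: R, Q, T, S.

Satisfying assignments: (0,0,0,0), (0,0,0,1), (0,0,1,1), (0,1,1,0), (1,0,0,0), (1,0,0,1), (1,0,1,0), (1,0,1,1)
Count: 8 out of 16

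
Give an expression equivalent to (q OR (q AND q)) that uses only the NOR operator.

((q NOR ((q NOR q) NOR (q NOR q))) NOR (q NOR ((q NOR q) NOR (q NOR q))))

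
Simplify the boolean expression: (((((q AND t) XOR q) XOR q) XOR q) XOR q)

By XOR self-cancellation ((E XOR v) XOR v = E) then XOR self-cancellation ((E XOR v) XOR v = E):
= (q AND t)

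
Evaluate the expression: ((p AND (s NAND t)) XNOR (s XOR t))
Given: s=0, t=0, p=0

Substituting: ((0 AND (0 NAND 0)) XNOR (0 XOR 0))
= 1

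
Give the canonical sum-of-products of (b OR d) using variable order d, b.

Σm(1, 2, 3) = (NOT d AND b) OR (d AND NOT b) OR (d AND b)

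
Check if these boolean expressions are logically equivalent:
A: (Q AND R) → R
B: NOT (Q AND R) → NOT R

No, Inverse is not equivalent to original (counterexample: Q=0, R=1)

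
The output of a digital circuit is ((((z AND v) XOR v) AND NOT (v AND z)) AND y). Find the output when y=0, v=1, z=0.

Substituting: ((((0 AND 1) XOR 1) AND NOT (1 AND 0)) AND 0)
= 0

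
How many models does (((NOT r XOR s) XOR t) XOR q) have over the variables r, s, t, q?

Satisfying assignments: (0,0,0,0), (0,0,1,1), (0,1,0,1), (0,1,1,0), (1,0,0,1), (1,0,1,0), (1,1,0,0), (1,1,1,1)
Count: 8 out of 16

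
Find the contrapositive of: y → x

Contrapositive: NOT x → NOT y
Note: A statement and its contrapositive are logically equivalent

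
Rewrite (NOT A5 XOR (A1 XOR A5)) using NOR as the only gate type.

(((((A5 NOR A5) NOR ((((A1 NOR A5) NOR (A1 NOR A5)) NOR ((A1 NOR A5) NOR (A1 NOR A5))) NOR ((((A1 NOR A1) NOR (A5 NOR A5)) NOR ((A1 NOR A1) NOR (A5 NOR A5))) NOR (((A1 NOR A1) NOR (A5 NOR A5)) NOR ((A1 NOR A1) NOR (A5 NOR A5)))))) NOR ((A5 NOR A5) NOR ((((A1 NOR A5) NOR (A1 NOR A5)) NOR ((A1 NOR A5) NOR (A1 NOR A5))) NOR ((((A1 NOR A1) NOR (A5 NOR A5)) NOR ((A1 NOR A1) NOR (A5 NOR A5))) NOR (((A1 NOR A1) NOR (A5 NOR A5)) NOR ((A1 NOR A1) NOR (A5 NOR A5))))))) NOR (((A5 NOR A5) NOR ((((A1 NOR A5) NOR (A1 NOR A5)) NOR ((A1 NOR A5) NOR (A1 NOR A5))) NOR ((((A1 NOR A1) NOR (A5 NOR A5)) NOR ((A1 NOR A1) NOR (A5 NOR A5))) NOR (((A1 NOR A1) NOR (A5 NOR A5)) NOR ((A1 NOR A1) NOR (A5 NOR A5)))))) NOR ((A5 NOR A5) NOR ((((A1 NOR A5) NOR (A1 NOR A5)) NOR ((A1 NOR A5) NOR (A1 NOR A5))) NOR ((((A1 NOR A1) NOR (A5 NOR A5)) NOR ((A1 NOR A1) NOR (A5 NOR A5))) NOR (((A1 NOR A1) NOR (A5 NOR A5)) NOR ((A1 NOR A1) NOR (A5 NOR A5)))))))) NOR (((((A5 NOR A5) NOR (A5 NOR A5)) NOR (((((A1 NOR A5) NOR (A1 NOR A5)) NOR ((A1 NOR A5) NOR (A1 NOR A5))) NOR ((((A1 NOR A1) NOR (A5 NOR A5)) NOR ((A1 NOR A1) NOR (A5 NOR A5))) NOR (((A1 NOR A1) NOR (A5 NOR A5)) NOR ((A1 NOR A1) NOR (A5 NOR A5))))) NOR ((((A1 NOR A5) NOR (A1 NOR A5)) NOR ((A1 NOR A5) NOR (A1 NOR A5))) NOR ((((A1 NOR A1) NOR (A5 NOR A5)) NOR ((A1 NOR A1) NOR (A5 NOR A5))) NOR (((A1 NOR A1) NOR (A5 NOR A5)) NOR ((A1 NOR A1) NOR (A5 NOR A5))))))) NOR (((A5 NOR A5) NOR (A5 NOR A5)) NOR (((((A1 NOR A5) NOR (A1 NOR A5)) NOR ((A1 NOR A5) NOR (A1 NOR A5))) NOR ((((A1 NOR A1) NOR (A5 NOR A5)) NOR ((A1 NOR A1) NOR (A5 NOR A5))) NOR (((A1 NOR A1) NOR (A5 NOR A5)) NOR ((A1 NOR A1) NOR (A5 NOR A5))))) NOR ((((A1 NOR A5) NOR (A1 NOR A5)) NOR ((A1 NOR A5) NOR (A1 NOR A5))) NOR ((((A1 NOR A1) NOR (A5 NOR A5)) NOR ((A1 NOR A1) NOR (A5 NOR A5))) NOR (((A1 NOR A1) NOR (A5 NOR A5)) NOR ((A1 NOR A1) NOR (A5 NOR A5)))))))) NOR ((((A5 NOR A5) NOR (A5 NOR A5)) NOR (((((A1 NOR A5) NOR (A1 NOR A5)) NOR ((A1 NOR A5) NOR (A1 NOR A5))) NOR ((((A1 NOR A1) NOR (A5 NOR A5)) NOR ((A1 NOR A1) NOR (A5 NOR A5))) NOR (((A1 NOR A1) NOR (A5 NOR A5)) NOR ((A1 NOR A1) NOR (A5 NOR A5))))) NOR ((((A1 NOR A5) NOR (A1 NOR A5)) NOR ((A1 NOR A5) NOR (A1 NOR A5))) NOR ((((A1 NOR A1) NOR (A5 NOR A5)) NOR ((A1 NOR A1) NOR (A5 NOR A5))) NOR (((A1 NOR A1) NOR (A5 NOR A5)) NOR ((A1 NOR A1) NOR (A5 NOR A5))))))) NOR (((A5 NOR A5) NOR (A5 NOR A5)) NOR (((((A1 NOR A5) NOR (A1 NOR A5)) NOR ((A1 NOR A5) NOR (A1 NOR A5))) NOR ((((A1 NOR A1) NOR (A5 NOR A5)) NOR ((A1 NOR A1) NOR (A5 NOR A5))) NOR (((A1 NOR A1) NOR (A5 NOR A5)) NOR ((A1 NOR A1) NOR (A5 NOR A5))))) NOR ((((A1 NOR A5) NOR (A1 NOR A5)) NOR ((A1 NOR A5) NOR (A1 NOR A5))) NOR ((((A1 NOR A1) NOR (A5 NOR A5)) NOR ((A1 NOR A1) NOR (A5 NOR A5))) NOR (((A1 NOR A1) NOR (A5 NOR A5)) NOR ((A1 NOR A1) NOR (A5 NOR A5))))))))))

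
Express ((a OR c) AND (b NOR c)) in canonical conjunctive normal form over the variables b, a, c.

(b OR a OR c) AND (b OR a OR NOT c) AND (b OR NOT a OR NOT c) AND (NOT b OR a OR c) AND (NOT b OR a OR NOT c) AND (NOT b OR NOT a OR c) AND (NOT b OR NOT a OR NOT c)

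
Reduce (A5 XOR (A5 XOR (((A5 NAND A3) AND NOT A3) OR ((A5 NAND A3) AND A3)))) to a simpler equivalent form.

By XOR self-cancellation ((E XOR v) XOR v = E) then distribution ((E AND v) OR (E AND NOT v) = E):
= (A5 NAND A3)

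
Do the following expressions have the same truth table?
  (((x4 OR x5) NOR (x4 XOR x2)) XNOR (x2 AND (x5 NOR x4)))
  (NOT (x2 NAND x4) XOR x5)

No. Counterexample: with x5=0, x4=1, x2=0, Expression 1 = 1 but Expression 2 = 0.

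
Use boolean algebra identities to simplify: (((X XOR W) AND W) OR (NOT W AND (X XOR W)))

By distribution ((E AND v) OR (E AND NOT v) = E):
= (X XOR W)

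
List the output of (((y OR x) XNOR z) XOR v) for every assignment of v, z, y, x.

v | z | y | x | Output
----------------------
0 | 0 | 0 | 0 | 1
0 | 0 | 0 | 1 | 0
0 | 0 | 1 | 0 | 0
0 | 0 | 1 | 1 | 0
0 | 1 | 0 | 0 | 0
0 | 1 | 0 | 1 | 1
0 | 1 | 1 | 0 | 1
0 | 1 | 1 | 1 | 1
1 | 0 | 0 | 0 | 0
1 | 0 | 0 | 1 | 1
1 | 0 | 1 | 0 | 1
1 | 0 | 1 | 1 | 1
1 | 1 | 0 | 0 | 1
1 | 1 | 0 | 1 | 0
1 | 1 | 1 | 0 | 0
1 | 1 | 1 | 1 | 0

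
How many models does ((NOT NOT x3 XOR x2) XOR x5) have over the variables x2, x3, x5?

Satisfying assignments: (0,0,1), (0,1,0), (1,0,0), (1,1,1)
Count: 4 out of 8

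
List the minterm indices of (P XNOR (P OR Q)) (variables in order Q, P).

Σm(0, 1, 3) = (NOT Q AND NOT P) OR (NOT Q AND P) OR (Q AND P)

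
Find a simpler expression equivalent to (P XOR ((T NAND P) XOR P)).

By XOR self-cancellation ((E XOR v) XOR v = E):
= (T NAND P)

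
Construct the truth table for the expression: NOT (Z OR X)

Z | X | Output
--------------
0 | 0 | 1
0 | 1 | 0
1 | 0 | 0
1 | 1 | 0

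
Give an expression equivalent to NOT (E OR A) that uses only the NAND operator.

(((E NAND E) NAND (A NAND A)) NAND ((E NAND E) NAND (A NAND A)))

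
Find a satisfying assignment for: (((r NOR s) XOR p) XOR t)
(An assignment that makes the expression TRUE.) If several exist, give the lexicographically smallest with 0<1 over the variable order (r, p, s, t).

r=0, p=0, s=0, t=0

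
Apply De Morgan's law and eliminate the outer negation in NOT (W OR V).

NOT W AND NOT V
De Morgan's: NOT(OR of terms) = AND of negations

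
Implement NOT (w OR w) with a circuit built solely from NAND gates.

(((w NAND w) NAND (w NAND w)) NAND ((w NAND w) NAND (w NAND w)))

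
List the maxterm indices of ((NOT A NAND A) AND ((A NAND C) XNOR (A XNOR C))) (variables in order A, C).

ΠM(1, 2, 3) = (A OR NOT C) AND (NOT A OR C) AND (NOT A OR NOT C)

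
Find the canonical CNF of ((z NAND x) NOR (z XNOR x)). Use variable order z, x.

(z OR x) AND (z OR NOT x) AND (NOT z OR x) AND (NOT z OR NOT x)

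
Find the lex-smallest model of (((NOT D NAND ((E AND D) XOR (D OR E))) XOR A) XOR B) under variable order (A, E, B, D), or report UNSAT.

A=0, E=0, B=0, D=0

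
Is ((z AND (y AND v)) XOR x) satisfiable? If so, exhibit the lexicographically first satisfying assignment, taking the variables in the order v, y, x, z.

v=0, y=0, x=1, z=0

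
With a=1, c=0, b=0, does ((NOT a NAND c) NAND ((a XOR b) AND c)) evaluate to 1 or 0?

Substituting: ((NOT 1 NAND 0) NAND ((1 XOR 0) AND 0))
= 1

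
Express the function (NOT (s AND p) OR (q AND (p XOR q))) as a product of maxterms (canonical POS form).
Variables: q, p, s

ΠM(3, 7) = (q OR NOT p OR NOT s) AND (NOT q OR NOT p OR NOT s)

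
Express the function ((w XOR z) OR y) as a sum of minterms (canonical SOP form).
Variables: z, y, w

Σm(1, 2, 3, 4, 6, 7) = (NOT z AND NOT y AND w) OR (NOT z AND y AND NOT w) OR (NOT z AND y AND w) OR (z AND NOT y AND NOT w) OR (z AND y AND NOT w) OR (z AND y AND w)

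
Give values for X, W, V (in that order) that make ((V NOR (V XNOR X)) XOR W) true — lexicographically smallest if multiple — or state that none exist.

X=0, W=1, V=0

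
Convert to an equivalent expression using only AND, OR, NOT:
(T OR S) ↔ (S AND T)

((T OR S) AND (S AND T)) OR (NOT (T OR S) AND NOT (S AND T))
(Biconditional = both true or both false)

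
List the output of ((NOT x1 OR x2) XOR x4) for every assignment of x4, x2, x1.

x4 | x2 | x1 | Output
---------------------
0 | 0 | 0 | 1
0 | 0 | 1 | 0
0 | 1 | 0 | 1
0 | 1 | 1 | 1
1 | 0 | 0 | 0
1 | 0 | 1 | 1
1 | 1 | 0 | 0
1 | 1 | 1 | 0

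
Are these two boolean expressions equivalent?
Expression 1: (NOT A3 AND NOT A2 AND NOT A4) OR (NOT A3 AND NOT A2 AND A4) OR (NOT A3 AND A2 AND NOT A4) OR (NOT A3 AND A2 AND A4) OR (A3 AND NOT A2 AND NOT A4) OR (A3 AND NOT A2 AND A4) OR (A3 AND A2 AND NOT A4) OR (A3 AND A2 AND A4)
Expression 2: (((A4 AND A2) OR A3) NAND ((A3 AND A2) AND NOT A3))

Yes, they are equivalent — the two output columns agree on all 8 assignments:
A3 | A2 | A4 | Expression 1 | Expression 2
------------------------------------------
0 | 0 | 0 | 1 | 1
0 | 0 | 1 | 1 | 1
0 | 1 | 0 | 1 | 1
0 | 1 | 1 | 1 | 1
1 | 0 | 0 | 1 | 1
1 | 0 | 1 | 1 | 1
1 | 1 | 0 | 1 | 1
1 | 1 | 1 | 1 | 1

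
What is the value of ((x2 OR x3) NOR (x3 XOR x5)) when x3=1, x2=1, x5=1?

Substituting: ((1 OR 1) NOR (1 XOR 1))
= 0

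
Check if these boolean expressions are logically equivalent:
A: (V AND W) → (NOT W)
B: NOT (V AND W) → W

No, Inverse is not equivalent to original (counterexample: V=0, W=0)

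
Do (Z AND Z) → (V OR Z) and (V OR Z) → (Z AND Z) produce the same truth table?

No, Converse is not equivalent to original (counterexample: Z=0, V=1)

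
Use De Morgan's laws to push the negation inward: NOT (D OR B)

NOT D AND NOT B
De Morgan's: NOT(OR of terms) = AND of negations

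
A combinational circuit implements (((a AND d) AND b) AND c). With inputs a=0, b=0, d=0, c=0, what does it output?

Substituting: (((0 AND 0) AND 0) AND 0)
= 0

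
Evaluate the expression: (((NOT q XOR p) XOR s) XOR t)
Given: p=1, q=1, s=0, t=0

Substituting: (((NOT 1 XOR 1) XOR 0) XOR 0)
= 1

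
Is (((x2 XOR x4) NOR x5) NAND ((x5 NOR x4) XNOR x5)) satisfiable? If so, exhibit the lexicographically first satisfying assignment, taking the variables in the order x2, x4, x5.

x2=0, x4=0, x5=0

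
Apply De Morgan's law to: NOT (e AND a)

NOT e OR NOT a
De Morgan's: NOT(AND of terms) = OR of negations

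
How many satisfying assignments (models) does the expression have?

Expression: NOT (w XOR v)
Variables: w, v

Satisfying assignments: (0,0), (1,1)
Count: 2 out of 4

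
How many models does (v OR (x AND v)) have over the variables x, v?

Satisfying assignments: (0,1), (1,1)
Count: 2 out of 4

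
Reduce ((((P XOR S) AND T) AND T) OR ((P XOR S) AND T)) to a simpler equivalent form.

By absorption (E OR (E AND v) = E):
= ((P XOR S) AND T)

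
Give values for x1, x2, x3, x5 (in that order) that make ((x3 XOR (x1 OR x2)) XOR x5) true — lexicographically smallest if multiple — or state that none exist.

x1=0, x2=0, x3=0, x5=1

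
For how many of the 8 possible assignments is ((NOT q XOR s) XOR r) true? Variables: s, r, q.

Satisfying assignments: (0,0,0), (0,1,1), (1,0,1), (1,1,0)
Count: 4 out of 8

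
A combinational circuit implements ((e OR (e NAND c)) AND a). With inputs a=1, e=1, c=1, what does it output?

Substituting: ((1 OR (1 NAND 1)) AND 1)
= 1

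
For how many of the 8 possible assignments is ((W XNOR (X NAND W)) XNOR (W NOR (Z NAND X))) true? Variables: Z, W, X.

Satisfying assignments: (0,0,0), (0,0,1), (0,1,1), (1,0,0), (1,1,1)
Count: 5 out of 8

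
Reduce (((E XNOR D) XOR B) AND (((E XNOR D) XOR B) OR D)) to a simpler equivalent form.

By absorption (E AND (E OR v) = E):
= ((E XNOR D) XOR B)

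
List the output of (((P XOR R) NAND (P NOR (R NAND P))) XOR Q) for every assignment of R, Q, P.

R | Q | P | Output
------------------
0 | 0 | 0 | 1
0 | 0 | 1 | 1
0 | 1 | 0 | 0
0 | 1 | 1 | 0
1 | 0 | 0 | 1
1 | 0 | 1 | 1
1 | 1 | 0 | 0
1 | 1 | 1 | 0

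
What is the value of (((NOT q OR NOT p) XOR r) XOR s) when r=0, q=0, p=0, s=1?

Substituting: (((NOT 0 OR NOT 0) XOR 0) XOR 1)
= 0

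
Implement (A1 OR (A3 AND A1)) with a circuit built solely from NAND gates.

((A1 NAND A1) NAND (((A3 NAND A1) NAND (A3 NAND A1)) NAND ((A3 NAND A1) NAND (A3 NAND A1))))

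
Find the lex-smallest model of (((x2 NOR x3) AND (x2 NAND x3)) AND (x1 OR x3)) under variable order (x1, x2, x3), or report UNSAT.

x1=1, x2=0, x3=0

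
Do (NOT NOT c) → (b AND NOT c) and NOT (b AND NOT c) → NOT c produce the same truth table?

Yes, Contrapositive is always equivalent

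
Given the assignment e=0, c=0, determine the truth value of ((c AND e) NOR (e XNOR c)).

Substituting: ((0 AND 0) NOR (0 XNOR 0))
= 0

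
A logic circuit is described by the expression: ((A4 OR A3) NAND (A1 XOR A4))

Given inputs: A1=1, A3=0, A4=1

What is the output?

Substituting: ((1 OR 0) NAND (1 XOR 1))
= 1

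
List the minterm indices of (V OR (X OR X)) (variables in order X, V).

Σm(1, 2, 3) = (NOT X AND V) OR (X AND NOT V) OR (X AND V)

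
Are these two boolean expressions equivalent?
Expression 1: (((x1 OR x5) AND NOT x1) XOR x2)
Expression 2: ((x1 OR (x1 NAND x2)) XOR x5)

No. Counterexample: with x1=0, x2=0, x5=0, Expression 1 = 0 but Expression 2 = 1.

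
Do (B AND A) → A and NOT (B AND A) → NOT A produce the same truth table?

No, Inverse is not equivalent to original (counterexample: B=0, A=1)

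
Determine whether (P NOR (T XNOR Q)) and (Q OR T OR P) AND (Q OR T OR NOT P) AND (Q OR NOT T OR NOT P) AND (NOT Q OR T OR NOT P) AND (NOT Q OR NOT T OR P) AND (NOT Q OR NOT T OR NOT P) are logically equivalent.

Yes, they are equivalent — the two output columns agree on all 8 assignments:
Q | T | P | Expression 1 | Expression 2
---------------------------------------
0 | 0 | 0 | 0 | 0
0 | 0 | 1 | 0 | 0
0 | 1 | 0 | 1 | 1
0 | 1 | 1 | 0 | 0
1 | 0 | 0 | 1 | 1
1 | 0 | 1 | 0 | 0
1 | 1 | 0 | 0 | 0
1 | 1 | 1 | 0 | 0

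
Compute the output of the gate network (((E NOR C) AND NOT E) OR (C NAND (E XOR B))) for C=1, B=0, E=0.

Substituting: (((0 NOR 1) AND NOT 0) OR (1 NAND (0 XOR 0)))
= 1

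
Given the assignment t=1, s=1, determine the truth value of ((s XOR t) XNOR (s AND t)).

Substituting: ((1 XOR 1) XNOR (1 AND 1))
= 0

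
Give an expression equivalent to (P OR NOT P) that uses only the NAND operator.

((P NAND P) NAND ((P NAND P) NAND (P NAND P)))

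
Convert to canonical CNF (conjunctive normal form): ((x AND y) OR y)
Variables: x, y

(x OR y) AND (NOT x OR y)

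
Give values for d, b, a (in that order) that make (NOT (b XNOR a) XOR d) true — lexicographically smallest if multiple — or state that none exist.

d=0, b=0, a=1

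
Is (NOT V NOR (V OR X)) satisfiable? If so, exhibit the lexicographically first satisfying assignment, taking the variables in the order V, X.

UNSATISFIABLE - no assignment makes this expression true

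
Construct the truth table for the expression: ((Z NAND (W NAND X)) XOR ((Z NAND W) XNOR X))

X | Z | W | Output
------------------
0 | 0 | 0 | 1
0 | 0 | 1 | 1
0 | 1 | 0 | 0
0 | 1 | 1 | 1
1 | 0 | 0 | 0
1 | 0 | 1 | 0
1 | 1 | 0 | 1
1 | 1 | 1 | 1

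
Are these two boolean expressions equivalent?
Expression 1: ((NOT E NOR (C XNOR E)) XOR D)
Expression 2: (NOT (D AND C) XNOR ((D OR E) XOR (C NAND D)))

No. Counterexample: with D=0, E=0, C=0, Expression 1 = 0 but Expression 2 = 1.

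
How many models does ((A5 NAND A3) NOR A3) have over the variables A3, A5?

No assignment satisfies the expression.
Count: 0 out of 4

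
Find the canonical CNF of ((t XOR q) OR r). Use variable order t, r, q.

(t OR r OR q) AND (NOT t OR r OR NOT q)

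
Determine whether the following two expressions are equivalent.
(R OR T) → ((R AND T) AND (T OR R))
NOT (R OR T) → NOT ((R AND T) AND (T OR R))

No, Inverse is not equivalent to original (counterexample: R=0, T=1)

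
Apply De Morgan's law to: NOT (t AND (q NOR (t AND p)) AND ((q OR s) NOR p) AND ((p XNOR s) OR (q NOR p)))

NOT t OR NOT (q NOR (t AND p)) OR NOT ((q OR s) NOR p) OR NOT ((p XNOR s) OR (q NOR p))
De Morgan's: NOT(AND of terms) = OR of negations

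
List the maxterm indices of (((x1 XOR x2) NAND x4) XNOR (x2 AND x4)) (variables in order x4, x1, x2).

ΠM(0, 1, 2, 3, 4, 5) = (x4 OR x1 OR x2) AND (x4 OR x1 OR NOT x2) AND (x4 OR NOT x1 OR x2) AND (x4 OR NOT x1 OR NOT x2) AND (NOT x4 OR x1 OR x2) AND (NOT x4 OR x1 OR NOT x2)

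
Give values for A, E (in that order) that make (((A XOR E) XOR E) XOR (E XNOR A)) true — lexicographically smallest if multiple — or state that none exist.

A=0, E=0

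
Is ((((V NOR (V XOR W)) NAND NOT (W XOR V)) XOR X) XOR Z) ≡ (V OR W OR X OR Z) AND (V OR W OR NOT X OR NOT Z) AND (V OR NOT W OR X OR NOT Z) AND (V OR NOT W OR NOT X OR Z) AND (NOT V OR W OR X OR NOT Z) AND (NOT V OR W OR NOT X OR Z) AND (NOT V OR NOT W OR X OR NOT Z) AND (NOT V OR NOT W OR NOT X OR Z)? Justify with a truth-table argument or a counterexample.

Yes, they are equivalent — the two output columns agree on all 16 assignments:
V | W | X | Z | Expression 1 | Expression 2
-------------------------------------------
0 | 0 | 0 | 0 | 0 | 0
0 | 0 | 0 | 1 | 1 | 1
0 | 0 | 1 | 0 | 1 | 1
0 | 0 | 1 | 1 | 0 | 0
0 | 1 | 0 | 0 | 1 | 1
0 | 1 | 0 | 1 | 0 | 0
0 | 1 | 1 | 0 | 0 | 0
0 | 1 | 1 | 1 | 1 | 1
1 | 0 | 0 | 0 | 1 | 1
1 | 0 | 0 | 1 | 0 | 0
1 | 0 | 1 | 0 | 0 | 0
1 | 0 | 1 | 1 | 1 | 1
1 | 1 | 0 | 0 | 1 | 1
1 | 1 | 0 | 1 | 0 | 0
1 | 1 | 1 | 0 | 0 | 0
1 | 1 | 1 | 1 | 1 | 1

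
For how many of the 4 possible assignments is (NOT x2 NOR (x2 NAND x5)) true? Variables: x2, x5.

Satisfying assignments: (1,1)
Count: 1 out of 4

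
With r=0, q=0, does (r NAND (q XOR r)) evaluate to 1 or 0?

Substituting: (0 NAND (0 XOR 0))
= 1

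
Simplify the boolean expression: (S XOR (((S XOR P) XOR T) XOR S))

By XOR self-cancellation ((E XOR v) XOR v = E):
= ((S XOR P) XOR T)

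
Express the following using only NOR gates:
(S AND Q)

((S NOR S) NOR (Q NOR Q))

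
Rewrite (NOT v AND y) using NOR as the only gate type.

(((v NOR v) NOR (v NOR v)) NOR (y NOR y))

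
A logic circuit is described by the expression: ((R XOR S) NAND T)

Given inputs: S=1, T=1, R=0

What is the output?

Substituting: ((0 XOR 1) NAND 1)
= 0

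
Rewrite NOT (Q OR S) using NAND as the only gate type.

(((Q NAND Q) NAND (S NAND S)) NAND ((Q NAND Q) NAND (S NAND S)))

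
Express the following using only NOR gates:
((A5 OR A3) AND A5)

((((A5 NOR A3) NOR (A5 NOR A3)) NOR ((A5 NOR A3) NOR (A5 NOR A3))) NOR (A5 NOR A5))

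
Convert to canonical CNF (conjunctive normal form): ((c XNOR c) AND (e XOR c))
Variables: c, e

(c OR e) AND (NOT c OR NOT e)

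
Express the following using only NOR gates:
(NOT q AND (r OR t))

(((q NOR q) NOR (q NOR q)) NOR (((r NOR t) NOR (r NOR t)) NOR ((r NOR t) NOR (r NOR t))))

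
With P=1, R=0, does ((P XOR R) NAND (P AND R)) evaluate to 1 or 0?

Substituting: ((1 XOR 0) NAND (1 AND 0))
= 1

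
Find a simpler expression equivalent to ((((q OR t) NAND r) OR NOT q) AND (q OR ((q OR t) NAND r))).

By distribution ((E OR v) AND (E OR NOT v) = E):
= ((q OR t) NAND r)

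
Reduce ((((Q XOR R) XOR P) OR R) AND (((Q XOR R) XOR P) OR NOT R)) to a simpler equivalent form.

By distribution ((E OR v) AND (E OR NOT v) = E):
= ((Q XOR R) XOR P)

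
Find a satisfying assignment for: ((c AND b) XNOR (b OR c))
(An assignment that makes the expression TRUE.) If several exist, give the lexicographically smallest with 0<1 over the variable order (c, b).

c=0, b=0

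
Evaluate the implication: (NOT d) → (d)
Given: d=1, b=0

Antecedent (NOT d) = 0; consequent (d) = 1.
0 → 1 = 1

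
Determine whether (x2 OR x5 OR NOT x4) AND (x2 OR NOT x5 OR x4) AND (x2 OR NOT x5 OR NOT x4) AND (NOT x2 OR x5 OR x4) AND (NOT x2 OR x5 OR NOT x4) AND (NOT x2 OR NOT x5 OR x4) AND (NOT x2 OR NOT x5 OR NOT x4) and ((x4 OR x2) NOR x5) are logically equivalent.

Yes, they are equivalent — the two output columns agree on all 8 assignments:
x2 | x5 | x4 | Expression 1 | Expression 2
------------------------------------------
0 | 0 | 0 | 1 | 1
0 | 0 | 1 | 0 | 0
0 | 1 | 0 | 0 | 0
0 | 1 | 1 | 0 | 0
1 | 0 | 0 | 0 | 0
1 | 0 | 1 | 0 | 0
1 | 1 | 0 | 0 | 0
1 | 1 | 1 | 0 | 0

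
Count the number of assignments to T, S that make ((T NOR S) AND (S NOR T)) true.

Satisfying assignments: (0,0)
Count: 1 out of 4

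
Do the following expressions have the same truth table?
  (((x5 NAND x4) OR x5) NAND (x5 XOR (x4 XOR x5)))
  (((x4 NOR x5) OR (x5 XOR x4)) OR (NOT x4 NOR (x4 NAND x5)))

No. Counterexample: with x5=0, x4=1, Expression 1 = 0 but Expression 2 = 1.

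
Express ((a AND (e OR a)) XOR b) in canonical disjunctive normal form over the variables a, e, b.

(NOT a AND NOT e AND b) OR (NOT a AND e AND b) OR (a AND NOT e AND NOT b) OR (a AND e AND NOT b)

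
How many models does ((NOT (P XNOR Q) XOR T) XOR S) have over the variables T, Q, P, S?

Satisfying assignments: (0,0,0,1), (0,0,1,0), (0,1,0,0), (0,1,1,1), (1,0,0,0), (1,0,1,1), (1,1,0,1), (1,1,1,0)
Count: 8 out of 16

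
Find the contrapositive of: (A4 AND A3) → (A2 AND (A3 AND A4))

Contrapositive: NOT (A2 AND (A3 AND A4)) → NOT (A4 AND A3)
Note: A statement and its contrapositive are logically equivalent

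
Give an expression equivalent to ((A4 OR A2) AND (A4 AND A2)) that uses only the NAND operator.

((((A4 NAND A4) NAND (A2 NAND A2)) NAND ((A4 NAND A2) NAND (A4 NAND A2))) NAND (((A4 NAND A4) NAND (A2 NAND A2)) NAND ((A4 NAND A2) NAND (A4 NAND A2))))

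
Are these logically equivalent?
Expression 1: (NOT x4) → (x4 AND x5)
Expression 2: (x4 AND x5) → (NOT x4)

No, Converse is not equivalent to original (counterexample: x4=0, x3=0, x5=0)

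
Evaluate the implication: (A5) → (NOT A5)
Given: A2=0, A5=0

Antecedent (A5) = 0; consequent (NOT A5) = 1.
0 → 1 = 1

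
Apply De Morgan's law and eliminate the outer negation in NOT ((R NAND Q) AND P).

NOT (R NAND Q) OR NOT P
De Morgan's: NOT(AND of terms) = OR of negations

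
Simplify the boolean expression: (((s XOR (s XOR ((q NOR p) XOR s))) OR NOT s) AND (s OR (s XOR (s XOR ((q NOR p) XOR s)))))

By distribution ((E OR v) AND (E OR NOT v) = E) then XOR self-cancellation ((E XOR v) XOR v = E):
= ((q NOR p) XOR s)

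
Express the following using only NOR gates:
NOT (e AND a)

(((e NOR e) NOR (a NOR a)) NOR ((e NOR e) NOR (a NOR a)))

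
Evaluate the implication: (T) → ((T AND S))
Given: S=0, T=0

Antecedent (T) = 0; consequent ((T AND S)) = 0.
0 → 0 = 1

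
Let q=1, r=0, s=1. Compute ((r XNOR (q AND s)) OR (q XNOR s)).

Substituting: ((0 XNOR (1 AND 1)) OR (1 XNOR 1))
= 1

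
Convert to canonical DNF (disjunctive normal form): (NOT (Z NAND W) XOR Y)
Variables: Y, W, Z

(NOT Y AND W AND Z) OR (Y AND NOT W AND NOT Z) OR (Y AND NOT W AND Z) OR (Y AND W AND NOT Z)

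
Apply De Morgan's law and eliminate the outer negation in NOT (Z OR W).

NOT Z AND NOT W
De Morgan's: NOT(OR of terms) = AND of negations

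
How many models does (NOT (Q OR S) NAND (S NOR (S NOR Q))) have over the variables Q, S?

Satisfying assignments: (0,0), (0,1), (1,0), (1,1)
Count: 4 out of 4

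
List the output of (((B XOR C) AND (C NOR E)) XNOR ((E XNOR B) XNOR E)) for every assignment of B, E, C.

B | E | C | Output
------------------
0 | 0 | 0 | 1
0 | 0 | 1 | 1
0 | 1 | 0 | 1
0 | 1 | 1 | 1
1 | 0 | 0 | 1
1 | 0 | 1 | 0
1 | 1 | 0 | 0
1 | 1 | 1 | 0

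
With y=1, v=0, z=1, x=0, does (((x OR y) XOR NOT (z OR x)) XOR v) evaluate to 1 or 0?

Substituting: (((0 OR 1) XOR NOT (1 OR 0)) XOR 0)
= 1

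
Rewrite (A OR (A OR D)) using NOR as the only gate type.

((A NOR ((A NOR D) NOR (A NOR D))) NOR (A NOR ((A NOR D) NOR (A NOR D))))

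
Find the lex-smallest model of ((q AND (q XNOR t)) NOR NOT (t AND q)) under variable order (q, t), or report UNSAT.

UNSATISFIABLE - no assignment makes this expression true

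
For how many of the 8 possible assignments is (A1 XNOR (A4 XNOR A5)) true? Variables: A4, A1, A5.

Satisfying assignments: (0,0,1), (0,1,0), (1,0,0), (1,1,1)
Count: 4 out of 8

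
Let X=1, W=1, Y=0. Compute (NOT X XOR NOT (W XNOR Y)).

Substituting: (NOT 1 XOR NOT (1 XNOR 0))
= 1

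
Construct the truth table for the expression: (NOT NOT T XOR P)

T | P | Output
--------------
0 | 0 | 0
0 | 1 | 1
1 | 0 | 1
1 | 1 | 0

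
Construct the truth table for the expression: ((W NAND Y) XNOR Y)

W | Y | Output
--------------
0 | 0 | 0
0 | 1 | 1
1 | 0 | 0
1 | 1 | 0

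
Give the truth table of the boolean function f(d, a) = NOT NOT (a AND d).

d | a | Output
--------------
0 | 0 | 0
0 | 1 | 0
1 | 0 | 0
1 | 1 | 1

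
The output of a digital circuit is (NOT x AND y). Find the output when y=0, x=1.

Substituting: (NOT 1 AND 0)
= 0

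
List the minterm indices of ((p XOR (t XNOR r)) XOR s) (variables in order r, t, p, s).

Σm(0, 3, 5, 6, 9, 10, 12, 15) = (NOT r AND NOT t AND NOT p AND NOT s) OR (NOT r AND NOT t AND p AND s) OR (NOT r AND t AND NOT p AND s) OR (NOT r AND t AND p AND NOT s) OR (r AND NOT t AND NOT p AND s) OR (r AND NOT t AND p AND NOT s) OR (r AND t AND NOT p AND NOT s) OR (r AND t AND p AND s)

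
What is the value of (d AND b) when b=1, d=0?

Substituting: (0 AND 1)
= 0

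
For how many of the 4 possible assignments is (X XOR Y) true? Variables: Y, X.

Satisfying assignments: (0,1), (1,0)
Count: 2 out of 4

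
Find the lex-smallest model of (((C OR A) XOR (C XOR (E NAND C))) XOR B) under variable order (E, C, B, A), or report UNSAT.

E=0, C=0, B=0, A=0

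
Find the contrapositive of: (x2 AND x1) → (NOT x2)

Contrapositive: x2 → NOT (x2 AND x1)
Note: A statement and its contrapositive are logically equivalent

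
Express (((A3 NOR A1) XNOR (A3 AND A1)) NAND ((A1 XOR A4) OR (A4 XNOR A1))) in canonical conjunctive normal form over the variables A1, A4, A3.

(A1 OR A4 OR NOT A3) AND (A1 OR NOT A4 OR NOT A3) AND (NOT A1 OR A4 OR A3) AND (NOT A1 OR NOT A4 OR A3)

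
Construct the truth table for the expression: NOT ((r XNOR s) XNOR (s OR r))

s | r | Output
--------------
0 | 0 | 1
0 | 1 | 1
1 | 0 | 1
1 | 1 | 0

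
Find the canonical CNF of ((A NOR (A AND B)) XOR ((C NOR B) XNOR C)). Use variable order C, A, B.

(C OR A OR NOT B) AND (C OR NOT A OR B) AND (NOT C OR NOT A OR B) AND (NOT C OR NOT A OR NOT B)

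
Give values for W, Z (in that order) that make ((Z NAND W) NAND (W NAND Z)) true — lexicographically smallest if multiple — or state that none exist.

W=1, Z=1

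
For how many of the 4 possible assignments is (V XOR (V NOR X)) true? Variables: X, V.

Satisfying assignments: (0,0), (0,1), (1,1)
Count: 3 out of 4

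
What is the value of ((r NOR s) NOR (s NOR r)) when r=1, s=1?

Substituting: ((1 NOR 1) NOR (1 NOR 1))
= 1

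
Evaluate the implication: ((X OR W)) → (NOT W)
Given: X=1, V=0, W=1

Antecedent ((X OR W)) = 1; consequent (NOT W) = 0.
1 → 0 = 0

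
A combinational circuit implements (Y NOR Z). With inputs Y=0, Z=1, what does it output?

Substituting: (0 NOR 1)
= 0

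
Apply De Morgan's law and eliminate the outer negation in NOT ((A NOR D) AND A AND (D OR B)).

NOT (A NOR D) OR NOT A OR NOT (D OR B)
De Morgan's: NOT(AND of terms) = OR of negations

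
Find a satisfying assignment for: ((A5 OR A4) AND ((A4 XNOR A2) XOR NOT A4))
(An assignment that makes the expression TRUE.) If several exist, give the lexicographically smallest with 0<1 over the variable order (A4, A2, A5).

A4=0, A2=1, A5=1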